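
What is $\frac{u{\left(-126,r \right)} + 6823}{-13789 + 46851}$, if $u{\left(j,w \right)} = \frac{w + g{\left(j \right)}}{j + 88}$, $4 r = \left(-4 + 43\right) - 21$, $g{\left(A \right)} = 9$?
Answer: $\frac{518521}{2512712} \approx 0.20636$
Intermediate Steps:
$r = \frac{9}{2}$ ($r = \frac{\left(-4 + 43\right) - 21}{4} = \frac{39 - 21}{4} = \frac{1}{4} \cdot 18 = \frac{9}{2} \approx 4.5$)
$u{\left(j,w \right)} = \frac{9 + w}{88 + j}$ ($u{\left(j,w \right)} = \frac{w + 9}{j + 88} = \frac{9 + w}{88 + j}$)
$\frac{u{\left(-126,r \right)} + 6823}{-13789 + 46851} = \frac{\frac{9 + \frac{9}{2}}{88 - 126} + 6823}{-13789 + 46851} = \frac{\frac{1}{-38} \cdot \frac{27}{2} + 6823}{33062} = \left(\left(- \frac{1}{38}\right) \frac{27}{2} + 6823\right) \frac{1}{33062} = \left(- \frac{27}{76} + 6823\right) \frac{1}{33062} = \frac{518521}{76} \cdot \frac{1}{33062} = \frac{518521}{2512712}$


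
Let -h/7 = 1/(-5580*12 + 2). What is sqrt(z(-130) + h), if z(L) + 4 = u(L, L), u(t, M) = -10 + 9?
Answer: I*sqrt(22416400114)/66958 ≈ 2.236*I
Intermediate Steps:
u(t, M) = -1
z(L) = -5 (z(L) = -4 - 1 = -5)
h = 7/66958 (h = -7/(-5580*12 + 2) = -7/(-279*240 + 2) = -7/(-66960 + 2) = -7/(-66958) = -7*(-1/66958) = 7/66958 ≈ 0.00010454)
sqrt(z(-130) + h) = sqrt(-5 + 7/66958) = sqrt(-334783/66958) = I*sqrt(22416400114)/66958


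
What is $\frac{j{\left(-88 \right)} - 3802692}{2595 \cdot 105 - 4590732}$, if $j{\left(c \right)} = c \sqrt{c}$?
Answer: $\frac{1267564}{1439419} + \frac{176 i \sqrt{22}}{4318257} \approx 0.88061 + 0.00019117 i$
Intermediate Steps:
$j{\left(c \right)} = c^{\frac{3}{2}}$
$\frac{j{\left(-88 \right)} - 3802692}{2595 \cdot 105 - 4590732} = \frac{\left(-88\right)^{\frac{3}{2}} - 3802692}{2595 \cdot 105 - 4590732} = \frac{- 176 i \sqrt{22} - 3802692}{272475 - 4590732} = \frac{-3802692 - 176 i \sqrt{22}}{-4318257} = \left(-3802692 - 176 i \sqrt{22}\right) \left(- \frac{1}{4318257}\right) = \frac{1267564}{1439419} + \frac{176 i \sqrt{22}}{4318257}$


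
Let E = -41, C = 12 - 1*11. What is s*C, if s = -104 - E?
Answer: -63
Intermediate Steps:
C = 1 (C = 12 - 11 = 1)
s = -63 (s = -104 - 1*(-41) = -104 + 41 = -63)
s*C = -63*1 = -63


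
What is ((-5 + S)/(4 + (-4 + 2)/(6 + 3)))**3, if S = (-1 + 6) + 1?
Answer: 729/39304 ≈ 0.018548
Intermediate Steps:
S = 6 (S = 5 + 1 = 6)
((-5 + S)/(4 + (-4 + 2)/(6 + 3)))**3 = ((-5 + 6)/(4 + (-4 + 2)/(6 + 3)))**3 = (1/(4 - 2/9))**3 = (1/(34/9))**3 = (1*(9/34))**3 = (9/34)**3 = 729/39304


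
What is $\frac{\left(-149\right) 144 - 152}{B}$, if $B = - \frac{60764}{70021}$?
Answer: $\frac{378253442}{15191} \approx 24900.0$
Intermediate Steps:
$B = - \frac{60764}{70021}$ ($B = \left(-60764\right) \frac{1}{70021} = - \frac{60764}{70021} \approx -0.8678$)
$\frac{\left(-149\right) 144 - 152}{B} = \frac{\left(-149\right) 144 - 152}{- \frac{60764}{70021}} = \left(-21456 - 152\right) \left(- \frac{70021}{60764}\right) = \left(-21608\right) \left(- \frac{70021}{60764}\right) = \frac{378253442}{15191}$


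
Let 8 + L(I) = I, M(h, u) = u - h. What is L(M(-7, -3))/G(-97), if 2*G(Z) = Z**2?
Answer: -8/9409 ≈ -0.00085025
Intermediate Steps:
L(I) = -8 + I
G(Z) = Z**2/2
L(M(-7, -3))/G(-97) = (-8 + (-3 - 1*(-7)))/(((1/2)*(-97)**2)) = (-8 + (-3 + 7))/(((1/2)*9409)) = (-8 + 4)/(9409/2) = -4*2/9409 = -8/9409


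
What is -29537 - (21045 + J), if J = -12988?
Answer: -37594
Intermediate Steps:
-29537 - (21045 + J) = -29537 - (21045 - 12988) = -29537 - 1*8057 = -29537 - 8057 = -37594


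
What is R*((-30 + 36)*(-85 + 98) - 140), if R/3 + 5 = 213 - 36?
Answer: -31992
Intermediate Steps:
R = 516 (R = -15 + 3*(213 - 36) = -15 + 3*177 = -15 + 531 = 516)
R*((-30 + 36)*(-85 + 98) - 140) = 516*((-30 + 36)*(-85 + 98) - 140) = 516*(6*13 - 140) = 516*(78 - 140) = 516*(-62) = -31992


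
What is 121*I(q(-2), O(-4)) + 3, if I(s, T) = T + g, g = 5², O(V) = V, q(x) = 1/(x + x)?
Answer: 2544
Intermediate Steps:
q(x) = 1/(2*x)
g = 25
I(s, T) = 25 + T (I(s, T) = T + 25 = 25 + T)
121*I(q(-2), O(-4)) + 3 = 121*(25 - 4) + 3 = 121*21 + 3 = 2541 + 3 = 2544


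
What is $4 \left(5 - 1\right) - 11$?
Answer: $5$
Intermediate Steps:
$4 \left(5 - 1\right) - 11 = 4 \cdot 4 - 11 = 16 - 11 = 5$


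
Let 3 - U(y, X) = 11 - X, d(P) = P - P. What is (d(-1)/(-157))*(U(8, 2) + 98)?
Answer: 0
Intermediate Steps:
d(P) = 0
U(y, X) = -8 + X (U(y, X) = 3 - (11 - X) = 3 + (-11 + X) = -8 + X)
(d(-1)/(-157))*(U(8, 2) + 98) = (0/(-157))*((-8 + 2) + 98) = (0*(-1/157))*(-6 + 98) = 0*92 = 0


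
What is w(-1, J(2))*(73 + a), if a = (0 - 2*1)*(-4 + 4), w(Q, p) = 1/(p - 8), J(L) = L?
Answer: -73/6 ≈ -12.167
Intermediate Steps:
w(Q, p) = 1/(-8 + p)
a = 0 (a = (0 - 2)*0 = -2*0 = 0)
w(-1, J(2))*(73 + a) = (73 + 0)/(-8 + 2) = 73/(-6) = -⅙*73 = -73/6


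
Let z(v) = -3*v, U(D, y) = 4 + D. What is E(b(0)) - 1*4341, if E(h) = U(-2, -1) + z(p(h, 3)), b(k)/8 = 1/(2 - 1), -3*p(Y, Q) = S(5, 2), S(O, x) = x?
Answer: -4337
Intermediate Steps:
p(Y, Q) = -⅔ (p(Y, Q) = -⅓*2 = -⅔)
b(k) = 8 (b(k) = 8/(2 - 1) = 8/1 = 8*1 = 8)
E(h) = 4 (E(h) = (4 - 2) - 3*(-⅔) = 2 + 2 = 4)
E(b(0)) - 1*4341 = 4 - 1*4341 = 4 - 4341 = -4337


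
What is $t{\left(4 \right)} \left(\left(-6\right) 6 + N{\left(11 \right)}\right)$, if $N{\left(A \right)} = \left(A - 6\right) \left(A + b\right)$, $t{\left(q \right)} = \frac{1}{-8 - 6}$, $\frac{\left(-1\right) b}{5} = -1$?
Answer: $- \frac{22}{7} \approx -3.1429$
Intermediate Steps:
$b = 5$ ($b = \left(-5\right) \left(-1\right) = 5$)
$t{\left(q \right)} = - \frac{1}{14}$ ($t{\left(q \right)} = \frac{1}{-14} = - \frac{1}{14}$)
$N{\left(A \right)} = \left(-6 + A\right) \left(5 + A\right)$ ($N{\left(A \right)} = \left(A - 6\right) \left(A + 5\right) = \left(-6 + A\right) \left(5 + A\right)$)
$t{\left(4 \right)} \left(\left(-6\right) 6 + N{\left(11 \right)}\right) = - \frac{\left(-6\right) 6 - \left(41 - 121\right)}{14} = - \frac{-36 - -80}{14} = - \frac{-36 + 80}{14} = \left(- \frac{1}{14}\right) 44 = - \frac{22}{7}$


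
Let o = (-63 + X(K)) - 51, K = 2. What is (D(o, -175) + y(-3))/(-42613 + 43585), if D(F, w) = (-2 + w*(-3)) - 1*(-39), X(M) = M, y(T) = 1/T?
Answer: 1685/2916 ≈ 0.57785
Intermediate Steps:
o = -112 (o = (-63 + 2) - 51 = -61 - 51 = -112)
D(F, w) = 37 - 3*w (D(F, w) = (-2 - 3*w) + 39 = 37 - 3*w)
(D(o, -175) + y(-3))/(-42613 + 43585) = ((37 - 3*(-175)) + 1/(-3))/(-42613 + 43585) = ((37 + 525) - ⅓)/972 = (562 - ⅓)*(1/972) = (1685/3)*(1/972) = 1685/2916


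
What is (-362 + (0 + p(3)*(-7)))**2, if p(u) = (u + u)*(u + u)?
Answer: 376996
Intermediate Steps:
p(u) = 4*u**2 (p(u) = (2*u)*(2*u) = 4*u**2)
(-362 + (0 + p(3)*(-7)))**2 = (-362 + (0 + (4*3**2)*(-7)))**2 = (-362 + (0 + (4*9)*(-7)))**2 = (-362 + (0 + 36*(-7)))**2 = (-362 + (0 - 252))**2 = (-362 - 252)**2 = (-614)**2 = 376996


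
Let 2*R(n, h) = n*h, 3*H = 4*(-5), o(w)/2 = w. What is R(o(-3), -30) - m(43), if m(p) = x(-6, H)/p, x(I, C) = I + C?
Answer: 11648/129 ≈ 90.295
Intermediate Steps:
o(w) = 2*w
H = -20/3 (H = (4*(-5))/3 = (⅓)*(-20) = -20/3 ≈ -6.6667)
x(I, C) = C + I
m(p) = -38/(3*p) (m(p) = (-20/3 - 6)/p = -38/(3*p))
R(n, h) = h*n/2 (R(n, h) = (n*h)/2 = (h*n)/2 = h*n/2)
R(o(-3), -30) - m(43) = (½)*(-30)*(2*(-3)) - (-38)/(3*43) = (½)*(-30)*(-6) - (-38)/(3*43) = 90 - 1*(-38/129) = 90 + 38/129 = 11648/129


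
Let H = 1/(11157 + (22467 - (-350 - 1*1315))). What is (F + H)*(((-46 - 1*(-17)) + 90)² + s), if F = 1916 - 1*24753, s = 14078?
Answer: -4781374394236/11763 ≈ -4.0648e+8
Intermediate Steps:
H = 1/35289 (H = 1/(11157 + (22467 - (-350 - 1315))) = 1/(11157 + (22467 - 1*(-1665))) = 1/(11157 + (22467 + 1665)) = 1/(11157 + 24132) = 1/35289 ≈ 2.8337e-5)
F = -22837 (F = 1916 - 24753 = -22837)
(F + H)*(((-46 - 1*(-17)) + 90)² + s) = (-22837 + 1/35289)*(((-46 - 1*(-17)) + 90)² + 14078) = -805894892*(((-46 + 17) + 90)² + 14078)/35289 = -805894892*((-29 + 90)² + 14078)/35289 = -805894892*(61² + 14078)/35289 = -805894892*(3721 + 14078)/35289 = -805894892/35289*17799 = -4781374394236/11763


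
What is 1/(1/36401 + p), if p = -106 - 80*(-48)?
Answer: 36401/135921335 ≈ 0.00026781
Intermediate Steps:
p = 3734 (p = -106 + 3840 = 3734)
1/(1/36401 + p) = 1/(1/36401 + 3734) = 1/(135921335/36401) = 36401/135921335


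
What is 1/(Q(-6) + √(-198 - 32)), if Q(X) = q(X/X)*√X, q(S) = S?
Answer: -I/(√6 + √230) ≈ -0.056769*I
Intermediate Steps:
Q(X) = √X (Q(X) = (X/X)*√X = 1*√X = √X)
1/(Q(-6) + √(-198 - 32)) = 1/(√(-6) + √(-198 - 32)) = 1/(I*√6 + √(-230)) = 1/(I*√6 + I*√230)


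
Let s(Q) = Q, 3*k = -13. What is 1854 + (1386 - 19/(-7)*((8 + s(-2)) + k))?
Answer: 68135/21 ≈ 3244.5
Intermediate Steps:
k = -13/3 (k = (1/3)*(-13) = -13/3 ≈ -4.3333)
1854 + (1386 - 19/(-7)*((8 + s(-2)) + k)) = 1854 + (1386 - 19/(-7)*((8 - 2) - 13/3)) = 1854 + (1386 - 19*(-1/7)*(6 - 13/3)) = 1854 + (1386 - (-19)*5/(7*3)) = 1854 + (1386 - 1*(-95/21)) = 1854 + (1386 + 95/21) = 1854 + 29201/21 = 68135/21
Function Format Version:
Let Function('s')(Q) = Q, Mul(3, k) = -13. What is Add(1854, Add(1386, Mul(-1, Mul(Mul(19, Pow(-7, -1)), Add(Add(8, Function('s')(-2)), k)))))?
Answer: Rational(68135, 21) ≈ 3244.5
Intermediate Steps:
k = Rational(-13, 3) (k = Mul(Rational(1, 3), -13) = Rational(-13, 3) ≈ -4.3333)
Add(1854, Add(1386, Mul(-1, Mul(Mul(19, Pow(-7, -1)), Add(Add(8, Function('s')(-2)), k))))) = Add(1854, Add(1386, Mul(-1, Mul(Mul(19, Pow(-7, -1)), Add(Add(8, -2), Rational(-13, 3)))))) = Add(1854, Add(1386, Mul(-1, Mul(Mul(19, Rational(-1, 7)), Add(6, Rational(-13, 3)))))) = Add(1854, Add(1386, Mul(-1, Mul(Rational(-19, 7), Rational(5, 3))))) = Add(1854, Add(1386, Mul(-1, Rational(-95, 21)))) = Add(1854, Add(1386, Rational(95, 21))) = Add(1854, Rational(29201, 21)) = Rational(68135, 21)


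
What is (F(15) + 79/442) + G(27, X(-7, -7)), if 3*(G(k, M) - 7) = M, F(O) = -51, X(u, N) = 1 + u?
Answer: -20253/442 ≈ -45.821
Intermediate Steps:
G(k, M) = 7 + M/3
(F(15) + 79/442) + G(27, X(-7, -7)) = (-51 + 79/442) + (7 + (1 - 7)/3) = (-51 + 79*(1/442)) + (7 + (1/3)*(-6)) = (-51 + 79/442) + (7 - 2) = -22463/442 + 5 = -20253/442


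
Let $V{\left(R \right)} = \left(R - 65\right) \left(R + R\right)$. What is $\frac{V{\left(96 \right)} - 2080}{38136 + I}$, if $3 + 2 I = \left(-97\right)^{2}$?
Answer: $\frac{3872}{42839} \approx 0.090385$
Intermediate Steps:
$V{\left(R \right)} = 2 R \left(-65 + R\right)$ ($V{\left(R \right)} = \left(-65 + R\right) 2 R = 2 R \left(-65 + R\right)$)
$I = 4703$ ($I = - \frac{3}{2} + \frac{\left(-97\right)^{2}}{2} = - \frac{3}{2} + \frac{1}{2} \cdot 9409 = - \frac{3}{2} + \frac{9409}{2} = 4703$)
$\frac{V{\left(96 \right)} - 2080}{38136 + I} = \frac{2 \cdot 96 \left(-65 + 96\right) - 2080}{38136 + 4703} = \frac{2 \cdot 96 \cdot 31 - 2080}{42839} = \left(5952 - 2080\right) \frac{1}{42839} = 3872 \cdot \frac{1}{42839} = \frac{3872}{42839}$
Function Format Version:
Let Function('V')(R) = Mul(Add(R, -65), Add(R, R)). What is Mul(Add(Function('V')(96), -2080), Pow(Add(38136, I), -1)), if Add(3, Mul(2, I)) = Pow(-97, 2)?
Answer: Rational(3872, 42839) ≈ 0.090385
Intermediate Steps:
Function('V')(R) = Mul(2, R, Add(-65, R)) (Function('V')(R) = Mul(Add(-65, R), Mul(2, R)) = Mul(2, R, Add(-65, R)))
I = 4703 (I = Add(Rational(-3, 2), Mul(Rational(1, 2), Pow(-97, 2))) = Add(Rational(-3, 2), Mul(Rational(1, 2), 9409)) = Add(Rational(-3, 2), Rational(9409, 2)) = 4703)
Mul(Add(Function('V')(96), -2080), Pow(Add(38136, I), -1)) = Mul(Add(Mul(2, 96, Add(-65, 96)), -2080), Pow(Add(38136, 4703), -1)) = Mul(Add(Mul(2, 96, 31), -2080), Pow(42839, -1)) = Mul(Add(5952, -2080), Rational(1, 42839)) = Mul(3872, Rational(1, 42839)) = Rational(3872, 42839)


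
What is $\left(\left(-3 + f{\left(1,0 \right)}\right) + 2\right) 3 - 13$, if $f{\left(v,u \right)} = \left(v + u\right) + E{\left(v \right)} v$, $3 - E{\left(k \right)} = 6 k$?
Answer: $-22$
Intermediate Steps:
$E{\left(k \right)} = 3 - 6 k$
$f{\left(v,u \right)} = u + v + v \left(3 - 6 v\right)$ ($f{\left(v,u \right)} = \left(v + u\right) + \left(3 - 6 v\right) v = \left(u + v\right) + v \left(3 - 6 v\right) = u + v + v \left(3 - 6 v\right)$)
$\left(\left(-3 + f{\left(1,0 \right)}\right) + 2\right) 3 - 13 = \left(\left(-3 + \left(0 - 6 \cdot 1^{2} + 4 \cdot 1\right)\right) + 2\right) 3 - 13 = \left(\left(-3 + \left(0 - 6 + 4\right)\right) + 2\right) 3 - 13 = \left(\left(-3 - 2\right) + 2\right) 3 - 13 = \left(-5 + 2\right) 3 - 13 = \left(-3\right) 3 - 13 = -9 - 13 = -22$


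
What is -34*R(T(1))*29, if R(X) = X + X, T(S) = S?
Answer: -1972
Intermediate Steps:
R(X) = 2*X
-34*R(T(1))*29 = -68*29 = -1972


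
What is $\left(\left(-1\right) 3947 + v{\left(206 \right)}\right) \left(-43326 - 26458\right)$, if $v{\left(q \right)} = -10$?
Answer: $276135288$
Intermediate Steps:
$\left(\left(-1\right) 3947 + v{\left(206 \right)}\right) \left(-43326 - 26458\right) = \left(\left(-1\right) 3947 - 10\right) \left(-43326 - 26458\right) = \left(-3947 - 10\right) \left(-69784\right) = \left(-3957\right) \left(-69784\right) = 276135288$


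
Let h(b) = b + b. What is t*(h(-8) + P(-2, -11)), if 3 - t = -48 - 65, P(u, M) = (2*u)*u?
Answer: -928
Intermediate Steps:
P(u, M) = 2*u**2
h(b) = 2*b
t = 116 (t = 3 - (-48 - 65) = 3 - 1*(-113) = 3 + 113 = 116)
t*(h(-8) + P(-2, -11)) = 116*(2*(-8) + 2*(-2)**2) = 116*(-16 + 2*4) = 116*(-16 + 8) = 116*(-8) = -928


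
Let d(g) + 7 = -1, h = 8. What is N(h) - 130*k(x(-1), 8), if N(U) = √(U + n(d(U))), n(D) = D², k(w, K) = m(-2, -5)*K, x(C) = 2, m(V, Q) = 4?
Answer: -4160 + 6*√2 ≈ -4151.5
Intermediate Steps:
d(g) = -8 (d(g) = -7 - 1 = -8)
k(w, K) = 4*K
N(U) = √(64 + U) (N(U) = √(U + (-8)²) = √(U + 64) = √(64 + U))
N(h) - 130*k(x(-1), 8) = √(64 + 8) - 520*8 = √72 - 130*32 = 6*√2 - 4160 = -4160 + 6*√2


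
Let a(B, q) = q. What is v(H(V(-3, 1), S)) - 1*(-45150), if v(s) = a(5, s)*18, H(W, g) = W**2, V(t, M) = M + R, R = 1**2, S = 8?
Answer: 45222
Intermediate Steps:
R = 1
V(t, M) = 1 + M (V(t, M) = M + 1 = 1 + M)
v(s) = 18*s (v(s) = s*18 = 18*s)
v(H(V(-3, 1), S)) - 1*(-45150) = 18*(1 + 1)**2 - 1*(-45150) = 18*2**2 + 45150 = 18*4 + 45150 = 72 + 45150 = 45222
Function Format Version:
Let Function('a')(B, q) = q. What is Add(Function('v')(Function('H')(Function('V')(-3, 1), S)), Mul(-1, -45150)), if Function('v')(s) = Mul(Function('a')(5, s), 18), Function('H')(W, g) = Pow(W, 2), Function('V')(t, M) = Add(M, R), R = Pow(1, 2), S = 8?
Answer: 45222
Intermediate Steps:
R = 1
Function('V')(t, M) = Add(1, M) (Function('V')(t, M) = Add(M, 1) = Add(1, M))
Function('v')(s) = Mul(18, s) (Function('v')(s) = Mul(s, 18) = Mul(18, s))
Add(Function('v')(Function('H')(Function('V')(-3, 1), S)), Mul(-1, -45150)) = Add(Mul(18, Pow(Add(1, 1), 2)), Mul(-1, -45150)) = Add(Mul(18, Pow(2, 2)), 45150) = Add(Mul(18, 4), 45150) = Add(72, 45150) = 45222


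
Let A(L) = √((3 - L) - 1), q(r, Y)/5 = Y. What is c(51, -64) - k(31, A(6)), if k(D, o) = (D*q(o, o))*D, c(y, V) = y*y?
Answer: 2601 - 9610*I ≈ 2601.0 - 9610.0*I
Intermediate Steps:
q(r, Y) = 5*Y
A(L) = √(2 - L)
c(y, V) = y²
k(D, o) = 5*o*D² (k(D, o) = (D*(5*o))*D = (5*D*o)*D = 5*o*D²)
c(51, -64) - k(31, A(6)) = 51² - 5*√(2 - 1*6)*31² = 2601 - 5*√(2 - 6)*961 = 2601 - 5*√(-4)*961 = 2601 - 5*2*I*961 = 2601 - 9610*I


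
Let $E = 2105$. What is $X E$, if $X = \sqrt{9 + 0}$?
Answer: $6315$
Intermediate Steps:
$X = 3$ ($X = \sqrt{9} = 3$)
$X E = 3 \cdot 2105 = 6315$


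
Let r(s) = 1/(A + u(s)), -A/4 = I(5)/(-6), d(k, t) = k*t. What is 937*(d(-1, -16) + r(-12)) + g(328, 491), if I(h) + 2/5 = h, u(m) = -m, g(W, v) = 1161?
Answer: 3664633/226 ≈ 16215.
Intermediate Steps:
I(h) = -⅖ + h
A = 46/15 (A = -4*(-⅖ + 5)/(-6) = -92*(-1)/(5*6) = -4*(-23/30) = 46/15 ≈ 3.0667)
r(s) = 1/(46/15 - s)
937*(d(-1, -16) + r(-12)) + g(328, 491) = 937*(-1*(-16) - 15/(-46 + 15*(-12))) + 1161 = 937*(16 - 15/(-46 - 180)) + 1161 = 937*(16 - 15/(-226)) + 1161 = 937*(16 - 15*(-1/226)) + 1161 = 937*(16 + 15/226) + 1161 = 937*(3631/226) + 1161 = 3402247/226 + 1161 = 3664633/226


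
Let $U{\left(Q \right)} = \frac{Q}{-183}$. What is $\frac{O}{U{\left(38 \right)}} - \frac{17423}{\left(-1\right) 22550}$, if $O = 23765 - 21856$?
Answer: $- \frac{1969278194}{214225} \approx -9192.6$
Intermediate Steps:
$U{\left(Q \right)} = - \frac{Q}{183}$ ($U{\left(Q \right)} = Q \left(- \frac{1}{183}\right) = - \frac{Q}{183}$)
$O = 1909$
$\frac{O}{U{\left(38 \right)}} - \frac{17423}{\left(-1\right) 22550} = \frac{1909}{\left(- \frac{1}{183}\right) 38} - \frac{17423}{\left(-1\right) 22550} = \frac{1909}{- \frac{38}{183}} - \frac{17423}{-22550} = 1909 \left(- \frac{183}{38}\right) - - \frac{17423}{22550} = - \frac{349347}{38} + \frac{17423}{22550} = - \frac{1969278194}{214225}$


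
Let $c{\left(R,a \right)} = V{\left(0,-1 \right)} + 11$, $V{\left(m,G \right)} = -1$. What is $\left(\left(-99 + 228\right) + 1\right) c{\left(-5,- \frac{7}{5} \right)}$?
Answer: $1300$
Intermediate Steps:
$c{\left(R,a \right)} = 10$ ($c{\left(R,a \right)} = -1 + 11 = 10$)
$\left(\left(-99 + 228\right) + 1\right) c{\left(-5,- \frac{7}{5} \right)} = \left(\left(-99 + 228\right) + 1\right) 10 = \left(129 + 1\right) 10 = 130 \cdot 10 = 1300$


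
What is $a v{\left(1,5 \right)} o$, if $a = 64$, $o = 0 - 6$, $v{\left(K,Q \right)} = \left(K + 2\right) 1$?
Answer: $-1152$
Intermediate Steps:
$v{\left(K,Q \right)} = 2 + K$ ($v{\left(K,Q \right)} = \left(2 + K\right) 1 = 2 + K$)
$o = -6$
$a v{\left(1,5 \right)} o = 64 \left(2 + 1\right) \left(-6\right) = 64 \cdot 3 \left(-6\right) = 192 \left(-6\right) = -1152$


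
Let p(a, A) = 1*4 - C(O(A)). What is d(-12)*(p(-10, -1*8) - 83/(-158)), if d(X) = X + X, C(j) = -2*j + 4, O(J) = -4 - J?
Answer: -16164/79 ≈ -204.61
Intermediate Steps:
C(j) = 4 - 2*j
d(X) = 2*X
p(a, A) = -8 - 2*A (p(a, A) = 1*4 - (4 - 2*(-4 - A)) = 4 - (4 + (8 + 2*A)) = 4 - (12 + 2*A) = 4 + (-12 - 2*A) = -8 - 2*A)
d(-12)*(p(-10, -1*8) - 83/(-158)) = (2*(-12))*((-8 - (-2)*8) - 83/(-158)) = -24*((-8 - 2*(-8)) - 83*(-1/158)) = -24*((-8 + 16) + 83/158) = -24*(8 + 83/158) = -24*1347/158 = -16164/79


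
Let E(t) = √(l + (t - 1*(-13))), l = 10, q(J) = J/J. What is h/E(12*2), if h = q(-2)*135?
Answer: 135*√47/47 ≈ 19.692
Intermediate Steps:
q(J) = 1
E(t) = √(23 + t) (E(t) = √(10 + (t - 1*(-13))) = √(10 + (t + 13)) = √(10 + (13 + t)) = √(23 + t))
h = 135 (h = 1*135 = 135)
h/E(12*2) = 135/(√(23 + 12*2)) = 135/(√(23 + 24)) = 135/(√47) = 135*(√47/47) = 135*√47/47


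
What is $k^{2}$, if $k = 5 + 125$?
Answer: $16900$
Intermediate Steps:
$k = 130$
$k^{2} = 130^{2} = 16900$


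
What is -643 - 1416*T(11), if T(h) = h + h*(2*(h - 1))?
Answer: -327739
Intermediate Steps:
T(h) = h + h*(-2 + 2*h) (T(h) = h + h*(2*(-1 + h)) = h + h*(-2 + 2*h))
-643 - 1416*T(11) = -643 - 15576*(-1 + 2*11) = -643 - 15576*(-1 + 22) = -643 - 15576*21 = -643 - 1416*231 = -643 - 327096 = -327739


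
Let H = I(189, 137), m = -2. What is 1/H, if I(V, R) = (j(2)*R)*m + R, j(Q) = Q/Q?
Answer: -1/137 ≈ -0.0072993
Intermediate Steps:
j(Q) = 1
I(V, R) = -R (I(V, R) = (1*R)*(-2) + R = R*(-2) + R = -2*R + R = -R)
H = -137 (H = -1*137 = -137)
1/H = 1/(-137) = -1/137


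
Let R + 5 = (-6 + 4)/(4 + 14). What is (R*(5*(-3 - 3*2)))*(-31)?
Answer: -7130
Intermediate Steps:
R = -46/9 (R = -5 + (-6 + 4)/(4 + 14) = -5 - 2/18 = -5 - 2*1/18 = -5 - 1/9 = -46/9 ≈ -5.1111)
(R*(5*(-3 - 3*2)))*(-31) = -230*(-3 - 3*2)/9*(-31) = -230*(-3 - 6)/9*(-31) = -230*(-9)/9*(-31) = -46/9*(-45)*(-31) = 230*(-31) = -7130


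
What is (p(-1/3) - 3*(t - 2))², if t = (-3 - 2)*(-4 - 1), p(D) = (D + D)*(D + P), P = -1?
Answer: 375769/81 ≈ 4639.1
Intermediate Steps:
p(D) = 2*D*(-1 + D) (p(D) = (D + D)*(D - 1) = (2*D)*(-1 + D) = 2*D*(-1 + D))
t = 25 (t = -5*(-5) = 25)
(p(-1/3) - 3*(t - 2))² = (2*(-1/3)*(-1 - 1/3) - 3*(25 - 2))² = (2*(-1*⅓)*(-1 - 1*⅓) - 3*23)² = (2*(-⅓)*(-1 - ⅓) - 69)² = (2*(-⅓)*(-4/3) - 69)² = (8/9 - 69)² = (-613/9)² = 375769/81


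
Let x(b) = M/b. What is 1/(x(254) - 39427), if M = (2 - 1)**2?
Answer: -254/10014457 ≈ -2.5363e-5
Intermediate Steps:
M = 1 (M = 1**2 = 1)
x(b) = 1/b
1/(x(254) - 39427) = 1/(1/254 - 39427) = 1/(-10014457/254) = -254/10014457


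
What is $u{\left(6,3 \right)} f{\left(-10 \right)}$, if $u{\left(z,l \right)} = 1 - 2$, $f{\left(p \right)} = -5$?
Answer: $5$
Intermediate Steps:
$u{\left(z,l \right)} = -1$
$u{\left(6,3 \right)} f{\left(-10 \right)} = \left(-1\right) \left(-5\right) = 5$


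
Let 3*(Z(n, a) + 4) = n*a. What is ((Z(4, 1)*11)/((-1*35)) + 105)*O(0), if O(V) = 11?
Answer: 122243/105 ≈ 1164.2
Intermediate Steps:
Z(n, a) = -4 + a*n/3 (Z(n, a) = -4 + (n*a)/3 = -4 + (a*n)/3 = -4 + a*n/3)
((Z(4, 1)*11)/((-1*35)) + 105)*O(0) = (((-4 + (1/3)*1*4)*11)/((-1*35)) + 105)*11 = (((-4 + 4/3)*11)/(-35) + 105)*11 = (-8/3*11*(-1/35) + 105)*11 = (-88/3*(-1/35) + 105)*11 = (88/105 + 105)*11 = (11113/105)*11 = 122243/105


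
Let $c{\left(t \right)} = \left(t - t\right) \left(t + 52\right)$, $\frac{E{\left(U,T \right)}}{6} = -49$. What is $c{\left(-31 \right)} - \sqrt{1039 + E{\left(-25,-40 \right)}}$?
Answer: $- \sqrt{745} \approx -27.295$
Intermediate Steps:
$E{\left(U,T \right)} = -294$ ($E{\left(U,T \right)} = 6 \left(-49\right) = -294$)
$c{\left(t \right)} = 0$ ($c{\left(t \right)} = 0 \left(52 + t\right) = 0$)
$c{\left(-31 \right)} - \sqrt{1039 + E{\left(-25,-40 \right)}} = 0 - \sqrt{1039 - 294} = 0 - \sqrt{745} = - \sqrt{745}$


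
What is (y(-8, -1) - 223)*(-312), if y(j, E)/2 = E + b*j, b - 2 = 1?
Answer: 85176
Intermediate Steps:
b = 3 (b = 2 + 1 = 3)
y(j, E) = 2*E + 6*j (y(j, E) = 2*(E + 3*j) = 2*E + 6*j)
(y(-8, -1) - 223)*(-312) = ((2*(-1) + 6*(-8)) - 223)*(-312) = ((-2 - 48) - 223)*(-312) = (-50 - 223)*(-312) = -273*(-312) = 85176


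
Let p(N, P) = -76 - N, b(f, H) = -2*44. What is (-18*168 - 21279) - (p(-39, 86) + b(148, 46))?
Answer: -24178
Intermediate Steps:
b(f, H) = -88
(-18*168 - 21279) - (p(-39, 86) + b(148, 46)) = (-18*168 - 21279) - ((-76 - 1*(-39)) - 88) = (-3024 - 21279) - ((-76 + 39) - 88) = -24303 - (-37 - 88) = -24303 - 1*(-125) = -24303 + 125 = -24178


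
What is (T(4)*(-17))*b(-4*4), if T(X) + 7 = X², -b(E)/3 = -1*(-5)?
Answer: 2295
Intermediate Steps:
b(E) = -15 (b(E) = -(-3)*(-5) = -3*5 = -15)
T(X) = -7 + X²
(T(4)*(-17))*b(-4*4) = ((-7 + 4²)*(-17))*(-15) = ((-7 + 16)*(-17))*(-15) = (9*(-17))*(-15) = -153*(-15) = 2295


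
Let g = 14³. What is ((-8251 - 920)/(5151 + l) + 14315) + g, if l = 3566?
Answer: 148694132/8717 ≈ 17058.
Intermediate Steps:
g = 2744
((-8251 - 920)/(5151 + l) + 14315) + g = ((-8251 - 920)/(5151 + 3566) + 14315) + 2744 = (-9171/8717 + 14315) + 2744 = 124774684/8717 + 2744 = 148694132/8717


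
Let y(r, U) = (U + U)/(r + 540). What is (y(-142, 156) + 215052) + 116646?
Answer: 66008058/199 ≈ 3.3170e+5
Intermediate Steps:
y(r, U) = 2*U/(540 + r) (y(r, U) = (2*U)/(540 + r) = 2*U/(540 + r))
(y(-142, 156) + 215052) + 116646 = (2*156/(540 - 142) + 215052) + 116646 = (2*156/398 + 215052) + 116646 = (2*156*(1/398) + 215052) + 116646 = (156/199 + 215052) + 116646 = 42795504/199 + 116646 = 66008058/199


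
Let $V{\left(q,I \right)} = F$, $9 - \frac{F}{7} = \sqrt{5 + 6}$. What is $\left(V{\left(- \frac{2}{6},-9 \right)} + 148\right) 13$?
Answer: $2743 - 91 \sqrt{11} \approx 2441.2$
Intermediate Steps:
$F = 63 - 7 \sqrt{11}$ ($F = 63 - 7 \sqrt{5 + 6} = 63 - 7 \sqrt{11} \approx 39.784$)
$V{\left(q,I \right)} = 63 - 7 \sqrt{11}$
$\left(V{\left(- \frac{2}{6},-9 \right)} + 148\right) 13 = \left(\left(63 - 7 \sqrt{11}\right) + 148\right) 13 = \left(211 - 7 \sqrt{11}\right) 13 = 2743 - 91 \sqrt{11}$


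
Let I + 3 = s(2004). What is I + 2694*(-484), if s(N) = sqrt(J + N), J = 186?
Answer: -1303899 + sqrt(2190) ≈ -1.3039e+6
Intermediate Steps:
s(N) = sqrt(186 + N)
I = -3 + sqrt(2190) (I = -3 + sqrt(186 + 2004) = -3 + sqrt(2190) ≈ 43.797)
I + 2694*(-484) = (-3 + sqrt(2190)) + 2694*(-484) = (-3 + sqrt(2190)) - 1303896 = -1303899 + sqrt(2190)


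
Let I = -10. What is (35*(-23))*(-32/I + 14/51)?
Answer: -142646/51 ≈ -2797.0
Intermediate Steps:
(35*(-23))*(-32/I + 14/51) = (35*(-23))*(-32/(-10) + 14/51) = -805*(-32*(-⅒) + 14*(1/51)) = -805*(16/5 + 14/51) = -805*886/255 = -142646/51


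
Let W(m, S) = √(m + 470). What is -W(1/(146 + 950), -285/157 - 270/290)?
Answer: -√141143154/548 ≈ -21.680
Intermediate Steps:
W(m, S) = √(470 + m)
-W(1/(146 + 950), -285/157 - 270/290) = -√(470 + 1/(146 + 950)) = -√(470 + 1/1096) = -√(515121/1096) = -√141143154/548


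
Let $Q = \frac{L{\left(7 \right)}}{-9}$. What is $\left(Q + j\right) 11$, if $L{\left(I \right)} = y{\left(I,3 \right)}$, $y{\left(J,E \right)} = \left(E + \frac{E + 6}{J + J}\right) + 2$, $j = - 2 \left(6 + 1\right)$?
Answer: $- \frac{20273}{126} \approx -160.9$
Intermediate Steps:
$j = -14$ ($j = \left(-2\right) 7 = -14$)
$y{\left(J,E \right)} = 2 + E + \frac{6 + E}{2 J}$ ($y{\left(J,E \right)} = \left(E + \frac{6 + E}{2 J}\right) + 2 = 2 + E + \frac{6 + E}{2 J}$)
$L{\left(I \right)} = \frac{\frac{9}{2} + 5 I}{I}$ ($L{\left(I \right)} = \frac{3 + \frac{1}{2} \cdot 3 + I \left(2 + 3\right)}{I} = \frac{3 + \frac{3}{2} + I 5}{I} = \frac{3 + \frac{3}{2} + 5 I}{I} = \frac{\frac{9}{2} + 5 I}{I}$)
$Q = - \frac{79}{126}$ ($Q = \frac{5 + \frac{9}{2 \cdot 7}}{-9} = \left(5 + \frac{9}{2} \cdot \frac{1}{7}\right) \left(- \frac{1}{9}\right) = \left(5 + \frac{9}{14}\right) \left(- \frac{1}{9}\right) = \frac{79}{14} \left(- \frac{1}{9}\right) = - \frac{79}{126} \approx -0.62698$)
$\left(Q + j\right) 11 = \left(- \frac{79}{126} - 14\right) 11 = \left(- \frac{1843}{126}\right) 11 = - \frac{20273}{126}$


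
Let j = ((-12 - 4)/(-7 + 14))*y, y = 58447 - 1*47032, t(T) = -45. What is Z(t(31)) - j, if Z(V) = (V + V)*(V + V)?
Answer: 239340/7 ≈ 34191.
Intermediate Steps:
y = 11415 (y = 58447 - 47032 = 11415)
Z(V) = 4*V² (Z(V) = (2*V)*(2*V) = 4*V²)
j = -182640/7 (j = ((-12 - 4)/(-7 + 14))*11415 = -16/7*11415 = -182640/7 ≈ -26091.)
Z(t(31)) - j = 4*(-45)² - 1*(-182640/7) = 4*2025 + 182640/7 = 8100 + 182640/7 = 239340/7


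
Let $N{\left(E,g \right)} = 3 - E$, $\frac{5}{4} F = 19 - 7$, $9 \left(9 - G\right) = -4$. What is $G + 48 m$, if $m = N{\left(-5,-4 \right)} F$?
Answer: $\frac{166313}{45} \approx 3695.8$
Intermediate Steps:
$G = \frac{85}{9}$ ($G = 9 - - \frac{4}{9} = 9 + \frac{4}{9} = \frac{85}{9} \approx 9.4444$)
$F = \frac{48}{5}$ ($F = \frac{4 \left(19 - 7\right)}{5} = \frac{4}{5} \cdot 12 = \frac{48}{5} \approx 9.6$)
$m = \frac{384}{5}$ ($m = \left(3 - -5\right) \frac{48}{5} = \left(3 + 5\right) \frac{48}{5} = 8 \cdot \frac{48}{5} = \frac{384}{5} \approx 76.8$)
$G + 48 m = \frac{85}{9} + 48 \cdot \frac{384}{5} = \frac{85}{9} + \frac{18432}{5} = \frac{166313}{45}$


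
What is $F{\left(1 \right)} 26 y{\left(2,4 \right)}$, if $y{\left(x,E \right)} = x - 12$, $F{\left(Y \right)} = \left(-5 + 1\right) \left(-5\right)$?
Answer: $-5200$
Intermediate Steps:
$F{\left(Y \right)} = 20$ ($F{\left(Y \right)} = \left(-4\right) \left(-5\right) = 20$)
$y{\left(x,E \right)} = -12 + x$ ($y{\left(x,E \right)} = x - 12 = -12 + x$)
$F{\left(1 \right)} 26 y{\left(2,4 \right)} = 20 \cdot 26 \left(-12 + 2\right) = 520 \left(-10\right) = -5200$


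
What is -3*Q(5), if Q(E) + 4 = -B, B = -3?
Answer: 3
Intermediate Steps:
Q(E) = -1 (Q(E) = -4 - 1*(-3) = -4 + 3 = -1)
-3*Q(5) = -3*(-1) = 3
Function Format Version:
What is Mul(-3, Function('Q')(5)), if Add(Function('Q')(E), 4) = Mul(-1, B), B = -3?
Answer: 3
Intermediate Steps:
Function('Q')(E) = -1 (Function('Q')(E) = Add(-4, Mul(-1, -3)) = Add(-4, 3) = -1)
Mul(-3, Function('Q')(5)) = Mul(-3, -1) = 3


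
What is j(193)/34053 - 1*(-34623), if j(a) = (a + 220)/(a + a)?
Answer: 455100569747/13144458 ≈ 34623.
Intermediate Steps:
j(a) = (220 + a)/(2*a) (j(a) = (220 + a)/((2*a)) = (220 + a)*(1/(2*a)) = (220 + a)/(2*a))
j(193)/34053 - 1*(-34623) = ((½)*(220 + 193)/193)/34053 - 1*(-34623) = ((½)*(1/193)*413)*(1/34053) + 34623 = (413/386)*(1/34053) + 34623 = 413/13144458 + 34623 = 455100569747/13144458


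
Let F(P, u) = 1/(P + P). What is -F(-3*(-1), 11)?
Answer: -⅙ ≈ -0.16667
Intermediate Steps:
F(P, u) = 1/(2*P)
-F(-3*(-1), 11) = -1/(2*((-3*(-1)))) = -1/(2*3) = -1*⅙ = -⅙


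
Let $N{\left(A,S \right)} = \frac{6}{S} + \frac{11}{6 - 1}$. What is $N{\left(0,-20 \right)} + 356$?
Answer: $\frac{3579}{10} \approx 357.9$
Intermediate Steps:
$N{\left(A,S \right)} = \frac{11}{5} + \frac{6}{S}$ ($N{\left(A,S \right)} = \frac{6}{S} + \frac{11}{6 - 1} = \frac{6}{S} + \frac{11}{5} = \frac{11}{5} + \frac{6}{S}$)
$N{\left(0,-20 \right)} + 356 = \left(\frac{11}{5} + \frac{6}{-20}\right) + 356 = \left(\frac{11}{5} + 6 \left(- \frac{1}{20}\right)\right) + 356 = \left(\frac{11}{5} - \frac{3}{10}\right) + 356 = \frac{19}{10} + 356 = \frac{3579}{10}$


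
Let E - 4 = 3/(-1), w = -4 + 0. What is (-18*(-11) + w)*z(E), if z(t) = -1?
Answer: -194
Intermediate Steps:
w = -4
E = 1 (E = 4 + 3/(-1) = 4 + 3*(-1) = 4 - 3 = 1)
(-18*(-11) + w)*z(E) = (-18*(-11) - 4)*(-1) = (198 - 4)*(-1) = 194*(-1) = -194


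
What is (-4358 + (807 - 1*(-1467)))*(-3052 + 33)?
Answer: 6291596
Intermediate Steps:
(-4358 + (807 - 1*(-1467)))*(-3052 + 33) = (-4358 + (807 + 1467))*(-3019) = (-4358 + 2274)*(-3019) = -2084*(-3019) = 6291596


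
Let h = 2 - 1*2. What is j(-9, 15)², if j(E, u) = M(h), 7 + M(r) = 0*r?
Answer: 49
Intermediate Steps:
h = 0 (h = 2 - 2 = 0)
M(r) = -7 (M(r) = -7 + 0*r = -7 + 0 = -7)
j(E, u) = -7
j(-9, 15)² = (-7)² = 49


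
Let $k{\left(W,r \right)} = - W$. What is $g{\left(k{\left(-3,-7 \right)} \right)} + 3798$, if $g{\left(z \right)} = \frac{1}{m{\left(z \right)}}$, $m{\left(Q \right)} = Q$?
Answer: $\frac{11395}{3} \approx 3798.3$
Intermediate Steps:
$g{\left(z \right)} = \frac{1}{z}$
$g{\left(k{\left(-3,-7 \right)} \right)} + 3798 = \frac{1}{\left(-1\right) \left(-3\right)} + 3798 = \frac{1}{3} + 3798 = \frac{11395}{3}$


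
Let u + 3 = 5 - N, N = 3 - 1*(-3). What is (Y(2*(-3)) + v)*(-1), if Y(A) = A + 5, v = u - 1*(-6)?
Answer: -1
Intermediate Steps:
N = 6 (N = 3 + 3 = 6)
u = -4 (u = -3 + (5 - 1*6) = -3 + (5 - 6) = -3 - 1 = -4)
v = 2 (v = -4 - 1*(-6) = -4 + 6 = 2)
Y(A) = 5 + A
(Y(2*(-3)) + v)*(-1) = ((5 + 2*(-3)) + 2)*(-1) = ((5 - 6) + 2)*(-1) = (-1 + 2)*(-1) = 1*(-1) = -1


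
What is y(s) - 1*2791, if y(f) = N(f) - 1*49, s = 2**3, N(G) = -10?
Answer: -2850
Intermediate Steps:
s = 8
y(f) = -59 (y(f) = -10 - 1*49 = -10 - 49 = -59)
y(s) - 1*2791 = -59 - 1*2791 = -59 - 2791 = -2850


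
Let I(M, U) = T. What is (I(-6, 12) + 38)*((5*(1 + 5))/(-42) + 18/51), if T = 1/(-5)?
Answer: -1161/85 ≈ -13.659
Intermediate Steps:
T = -⅕ ≈ -0.20000
I(M, U) = -⅕
(I(-6, 12) + 38)*((5*(1 + 5))/(-42) + 18/51) = (-⅕ + 38)*((5*(1 + 5))/(-42) + 18/51) = 189*((5*6)*(-1/42) + 18*(1/51))/5 = 189*(30*(-1/42) + 6/17)/5 = 189*(-5/7 + 6/17)/5 = (189/5)*(-43/119) = -1161/85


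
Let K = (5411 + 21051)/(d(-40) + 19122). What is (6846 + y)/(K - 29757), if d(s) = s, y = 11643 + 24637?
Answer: -205732583/141949153 ≈ -1.4493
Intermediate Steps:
y = 36280
K = 13231/9541 (K = (5411 + 21051)/(-40 + 19122) = 26462/19082 = 26462*(1/19082) = 13231/9541 ≈ 1.3868)
(6846 + y)/(K - 29757) = (6846 + 36280)/(13231/9541 - 29757) = 43126/(-283898306/9541) = 43126*(-9541/283898306) = -205732583/141949153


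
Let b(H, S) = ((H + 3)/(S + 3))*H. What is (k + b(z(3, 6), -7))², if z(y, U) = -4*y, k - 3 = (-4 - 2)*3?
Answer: 1764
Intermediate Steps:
k = -15 (k = 3 + (-4 - 2)*3 = 3 - 6*3 = 3 - 18 = -15)
b(H, S) = H*(3 + H)/(3 + S) (b(H, S) = ((3 + H)/(3 + S))*H = H*(3 + H)/(3 + S))
(k + b(z(3, 6), -7))² = (-15 + (-4*3)*(3 - 4*3)/(3 - 7))² = (-15 - 12*(3 - 12)/(-4))² = (-15 - 12*(-¼)*(-9))² = (-15 - 27)² = (-42)² = 1764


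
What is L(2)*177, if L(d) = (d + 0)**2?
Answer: 708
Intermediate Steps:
L(d) = d**2
L(2)*177 = 2**2*177 = 4*177 = 708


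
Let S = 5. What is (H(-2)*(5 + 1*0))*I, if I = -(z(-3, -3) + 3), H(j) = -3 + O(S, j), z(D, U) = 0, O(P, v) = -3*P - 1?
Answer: 285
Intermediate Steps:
O(P, v) = -1 - 3*P
H(j) = -19 (H(j) = -3 + (-1 - 3*5) = -3 + (-1 - 15) = -3 - 16 = -19)
I = -3 (I = -(0 + 3) = -1*3 = -3)
(H(-2)*(5 + 1*0))*I = -19*(5 + 1*0)*(-3) = -19*(5 + 0)*(-3) = -19*5*(-3) = -95*(-3) = 285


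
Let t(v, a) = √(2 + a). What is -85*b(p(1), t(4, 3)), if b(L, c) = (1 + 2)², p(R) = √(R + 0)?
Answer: -765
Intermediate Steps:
p(R) = √R
b(L, c) = 9 (b(L, c) = 3² = 9)
-85*b(p(1), t(4, 3)) = -85*9 = -765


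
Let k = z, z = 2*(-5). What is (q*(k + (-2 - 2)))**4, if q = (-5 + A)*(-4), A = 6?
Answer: 9834496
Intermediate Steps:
z = -10
k = -10
q = -4 (q = (-5 + 6)*(-4) = 1*(-4) = -4)
(q*(k + (-2 - 2)))**4 = (-4*(-10 + (-2 - 2)))**4 = (-4*(-10 - 4))**4 = (-4*(-14))**4 = 56**4 = 9834496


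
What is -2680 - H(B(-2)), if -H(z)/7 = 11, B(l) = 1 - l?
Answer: -2603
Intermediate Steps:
H(z) = -77 (H(z) = -7*11 = -77)
-2680 - H(B(-2)) = -2680 - 1*(-77) = -2680 + 77 = -2603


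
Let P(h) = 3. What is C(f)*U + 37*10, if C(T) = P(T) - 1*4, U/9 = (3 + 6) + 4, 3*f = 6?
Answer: 253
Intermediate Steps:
f = 2 (f = (1/3)*6 = 2)
U = 117 (U = 9*((3 + 6) + 4) = 9*(9 + 4) = 9*13 = 117)
C(T) = -1 (C(T) = 3 - 1*4 = 3 - 4 = -1)
C(f)*U + 37*10 = -1*117 + 37*10 = -117 + 370 = 253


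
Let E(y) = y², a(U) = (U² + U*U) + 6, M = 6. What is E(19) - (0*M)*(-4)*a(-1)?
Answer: 361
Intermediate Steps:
a(U) = 6 + 2*U² (a(U) = (U² + U²) + 6 = 2*U² + 6 = 6 + 2*U²)
E(19) - (0*M)*(-4)*a(-1) = 19² - (0*6)*(-4)*(6 + 2*(-1)²) = 361 - 0*(-4)*(6 + 2*1) = 361 - 0*(6 + 2) = 361 - 0*8 = 361 - 1*0 = 361 + 0 = 361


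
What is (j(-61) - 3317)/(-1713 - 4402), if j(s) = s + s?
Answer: 3439/6115 ≈ 0.56239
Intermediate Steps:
j(s) = 2*s
(j(-61) - 3317)/(-1713 - 4402) = (2*(-61) - 3317)/(-1713 - 4402) = (-122 - 3317)/(-6115) = -3439*(-1/6115) = 3439/6115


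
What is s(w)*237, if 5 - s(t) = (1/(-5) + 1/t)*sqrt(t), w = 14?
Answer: 1185 + 2133*sqrt(14)/70 ≈ 1299.0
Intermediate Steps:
s(t) = 5 - sqrt(t)*(-1/5 + 1/t) (s(t) = 5 - (1/(-5) + 1/t)*sqrt(t) = 5 - (1*(-1/5) + 1/t)*sqrt(t) = 5 - (-1/5 + 1/t)*sqrt(t) = 5 - sqrt(t)*(-1/5 + 1/t))
s(w)*237 = (5 - 1/sqrt(14) + sqrt(14)/5)*237 = (5 - sqrt(14)/14 + sqrt(14)/5)*237 = (5 + 9*sqrt(14)/70)*237 = 1185 + 2133*sqrt(14)/70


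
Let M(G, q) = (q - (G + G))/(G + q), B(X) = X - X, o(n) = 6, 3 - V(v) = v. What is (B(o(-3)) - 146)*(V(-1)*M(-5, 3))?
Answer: 3796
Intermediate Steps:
V(v) = 3 - v
B(X) = 0
M(G, q) = (q - 2*G)/(G + q)
(B(o(-3)) - 146)*(V(-1)*M(-5, 3)) = (0 - 146)*((3 - 1*(-1))*((3 - 2*(-5))/(-5 + 3))) = -146*(3 + 1)*(3 + 10)/(-2) = -584*(-1/2*13) = -584*(-13)/2 = -146*(-26) = 3796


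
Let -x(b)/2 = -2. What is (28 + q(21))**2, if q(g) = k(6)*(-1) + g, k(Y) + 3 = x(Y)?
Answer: 2304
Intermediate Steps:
x(b) = 4 (x(b) = -2*(-2) = 4)
k(Y) = 1 (k(Y) = -3 + 4 = 1)
q(g) = -1 + g (q(g) = 1*(-1) + g = -1 + g)
(28 + q(21))**2 = (28 + (-1 + 21))**2 = (28 + 20)**2 = 48**2 = 2304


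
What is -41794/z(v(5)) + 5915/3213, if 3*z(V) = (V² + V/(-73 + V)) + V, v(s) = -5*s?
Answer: -5590225999/27000675 ≈ -207.04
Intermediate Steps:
z(V) = V/3 + V²/3 + V/(3*(-73 + V)) (z(V) = ((V² + V/(-73 + V)) + V)/3 = (V + V² + V/(-73 + V))/3 = V/3 + V²/3 + V/(3*(-73 + V)))
-41794/z(v(5)) + 5915/3213 = -41794*(-3*(-73 - 5*5)/(25*(-72 + (-5*5)² - (-360)*5))) + 5915/3213 = -41794*(-3*(-73 - 25)/(25*(-72 + (-25)² - 72*(-25)))) + 5915*(1/3213) = -41794*294/(25*(-72 + 625 + 1800)) + 845/459 = -41794/((⅓)*(-25)*(-1/98)*2353) + 845/459 = -41794/58825/294 + 845/459 = -41794*294/58825 + 845/459 = -12287436/58825 + 845/459 = -5590225999/27000675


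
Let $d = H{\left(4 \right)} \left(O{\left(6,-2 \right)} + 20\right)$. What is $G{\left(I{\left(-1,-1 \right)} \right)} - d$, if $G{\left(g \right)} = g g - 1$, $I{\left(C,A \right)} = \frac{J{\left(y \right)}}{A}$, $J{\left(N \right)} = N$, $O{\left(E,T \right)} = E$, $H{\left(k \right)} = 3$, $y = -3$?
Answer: $-70$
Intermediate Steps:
$I{\left(C,A \right)} = - \frac{3}{A}$
$G{\left(g \right)} = -1 + g^{2}$ ($G{\left(g \right)} = g^{2} - 1 = -1 + g^{2}$)
$d = 78$ ($d = 3 \left(6 + 20\right) = 3 \cdot 26 = 78$)
$G{\left(I{\left(-1,-1 \right)} \right)} - d = \left(-1 + \left(- \frac{3}{-1}\right)^{2}\right) - 78 = \left(-1 + \left(\left(-3\right) \left(-1\right)\right)^{2}\right) - 78 = \left(-1 + 3^{2}\right) - 78 = \left(-1 + 9\right) - 78 = 8 - 78 = -70$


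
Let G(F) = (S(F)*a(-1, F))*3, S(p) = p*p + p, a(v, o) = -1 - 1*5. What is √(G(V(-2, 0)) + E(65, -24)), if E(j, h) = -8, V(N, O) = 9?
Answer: 2*I*√407 ≈ 40.349*I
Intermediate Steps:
a(v, o) = -6 (a(v, o) = -1 - 5 = -6)
S(p) = p + p² (S(p) = p² + p = p + p²)
G(F) = -18*F*(1 + F) (G(F) = ((F*(1 + F))*(-6))*3 = -6*F*(1 + F)*3 = -18*F*(1 + F))
√(G(V(-2, 0)) + E(65, -24)) = √(-18*9*(1 + 9) - 8) = √(-18*9*10 - 8) = √(-1620 - 8) = √(-1628) = 2*I*√407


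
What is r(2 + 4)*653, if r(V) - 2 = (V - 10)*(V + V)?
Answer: -30038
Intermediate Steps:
r(V) = 2 + 2*V*(-10 + V) (r(V) = 2 + (V - 10)*(V + V) = 2 + (-10 + V)*(2*V) = 2 + 2*V*(-10 + V))
r(2 + 4)*653 = (2 - 20*(2 + 4) + 2*(2 + 4)²)*653 = (2 - 20*6 + 2*6²)*653 = (2 - 120 + 2*36)*653 = (2 - 120 + 72)*653 = -46*653 = -30038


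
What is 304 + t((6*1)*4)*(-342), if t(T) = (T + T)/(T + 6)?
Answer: -1216/5 ≈ -243.20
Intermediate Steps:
t(T) = 2*T/(6 + T) (t(T) = (2*T)/(6 + T) = 2*T/(6 + T))
304 + t((6*1)*4)*(-342) = 304 + (2*((6*1)*4)/(6 + (6*1)*4))*(-342) = 304 + (2*(6*4)/(6 + 6*4))*(-342) = 304 + (2*24/(6 + 24))*(-342) = 304 + (2*24/30)*(-342) = 304 + (2*24*(1/30))*(-342) = 304 + (8/5)*(-342) = 304 - 2736/5 = -1216/5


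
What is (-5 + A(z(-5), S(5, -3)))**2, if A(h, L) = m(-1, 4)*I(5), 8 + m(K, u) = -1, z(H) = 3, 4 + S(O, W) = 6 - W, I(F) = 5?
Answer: 2500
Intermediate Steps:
S(O, W) = 2 - W (S(O, W) = -4 + (6 - W) = 2 - W)
m(K, u) = -9 (m(K, u) = -8 - 1 = -9)
A(h, L) = -45 (A(h, L) = -9*5 = -45)
(-5 + A(z(-5), S(5, -3)))**2 = (-5 - 45)**2 = (-50)**2 = 2500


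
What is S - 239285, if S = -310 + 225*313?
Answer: -169170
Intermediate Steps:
S = 70115 (S = -310 + 70425 = 70115)
S - 239285 = 70115 - 239285 = -169170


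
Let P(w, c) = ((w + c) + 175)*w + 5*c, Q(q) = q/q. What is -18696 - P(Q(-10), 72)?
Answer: -19304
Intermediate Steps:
Q(q) = 1
P(w, c) = 5*c + w*(175 + c + w) (P(w, c) = ((c + w) + 175)*w + 5*c = (175 + c + w)*w + 5*c = w*(175 + c + w) + 5*c = 5*c + w*(175 + c + w))
-18696 - P(Q(-10), 72) = -18696 - (1² + 5*72 + 175*1 + 72*1) = -18696 - (1 + 360 + 175 + 72) = -18696 - 1*608 = -18696 - 608 = -19304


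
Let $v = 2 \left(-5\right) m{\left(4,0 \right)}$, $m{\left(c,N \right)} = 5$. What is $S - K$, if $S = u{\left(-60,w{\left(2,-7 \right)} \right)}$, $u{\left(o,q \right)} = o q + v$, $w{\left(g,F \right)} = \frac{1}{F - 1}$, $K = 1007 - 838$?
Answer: $- \frac{423}{2} \approx -211.5$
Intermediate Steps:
$v = -50$ ($v = 2 \left(-5\right) 5 = \left(-10\right) 5 = -50$)
$K = 169$ ($K = 1007 - 838 = 169$)
$w{\left(g,F \right)} = \frac{1}{-1 + F}$
$u{\left(o,q \right)} = -50 + o q$ ($u{\left(o,q \right)} = o q - 50 = -50 + o q$)
$S = - \frac{85}{2}$ ($S = -50 - \frac{60}{-1 - 7} = -50 - \frac{60}{-8} = -50 - - \frac{15}{2} = -50 + \frac{15}{2} = - \frac{85}{2} \approx -42.5$)
$S - K = - \frac{85}{2} - 169 = - \frac{423}{2}$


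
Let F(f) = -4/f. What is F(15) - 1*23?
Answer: -349/15 ≈ -23.267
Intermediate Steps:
F(15) - 1*23 = -4/15 - 1*23 = -4*1/15 - 23 = -4/15 - 23 = -349/15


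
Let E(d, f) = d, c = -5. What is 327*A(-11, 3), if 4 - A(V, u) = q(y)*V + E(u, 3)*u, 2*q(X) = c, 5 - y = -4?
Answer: -21255/2 ≈ -10628.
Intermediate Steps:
y = 9 (y = 5 - 1*(-4) = 5 + 4 = 9)
q(X) = -5/2 (q(X) = (1/2)*(-5) = -5/2)
A(V, u) = 4 - u**2 + 5*V/2 (A(V, u) = 4 - (-5*V/2 + u*u) = 4 - (-5*V/2 + u**2) = 4 - (u**2 - 5*V/2) = 4 + (-u**2 + 5*V/2) = 4 - u**2 + 5*V/2)
327*A(-11, 3) = 327*(4 - 1*3**2 + (5/2)*(-11)) = 327*(4 - 1*9 - 55/2) = 327*(4 - 9 - 55/2) = 327*(-65/2) = -21255/2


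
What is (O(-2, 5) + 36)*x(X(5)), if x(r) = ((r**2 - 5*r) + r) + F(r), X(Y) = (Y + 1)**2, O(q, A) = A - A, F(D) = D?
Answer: 42768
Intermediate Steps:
O(q, A) = 0
X(Y) = (1 + Y)**2
x(r) = r**2 - 3*r (x(r) = ((r**2 - 5*r) + r) + r = (r**2 - 4*r) + r = r**2 - 3*r)
(O(-2, 5) + 36)*x(X(5)) = (0 + 36)*((1 + 5)**2*(-3 + (1 + 5)**2)) = 36*(6**2*(-3 + 6**2)) = 36*(36*(-3 + 36)) = 36*(36*33) = 36*1188 = 42768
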